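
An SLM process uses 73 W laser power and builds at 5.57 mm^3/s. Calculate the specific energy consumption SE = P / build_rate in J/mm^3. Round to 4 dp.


SE = 73 / 5.57 = 13.1059 J/mm^3


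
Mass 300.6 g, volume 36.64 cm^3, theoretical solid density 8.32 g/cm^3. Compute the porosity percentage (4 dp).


rho_part = 300.6 / 36.64 = 8.20414847 g/cm^3
Porosity = (1 - 8.20414847/8.32)*100 = 1.3924 %


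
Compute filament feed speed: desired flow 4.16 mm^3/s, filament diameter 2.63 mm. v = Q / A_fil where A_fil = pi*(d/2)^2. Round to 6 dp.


A = pi*(2.63/2)^2 = 5.432521
v = 4.16 / 5.432521 = 0.765759 mm/s


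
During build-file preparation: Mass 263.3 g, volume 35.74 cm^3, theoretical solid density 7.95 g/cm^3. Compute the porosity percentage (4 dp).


rho_part = 263.3 / 35.74 = 7.36709569 g/cm^3
Porosity = (1 - 7.36709569/7.95)*100 = 7.3321 %


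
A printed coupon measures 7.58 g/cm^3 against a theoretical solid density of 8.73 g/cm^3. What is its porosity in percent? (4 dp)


Porosity = (1-7.58/8.73)*100 = 13.173 %


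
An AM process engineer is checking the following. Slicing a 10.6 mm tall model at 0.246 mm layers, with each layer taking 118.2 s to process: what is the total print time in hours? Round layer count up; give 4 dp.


Layers = ceil(10.6/0.246) = 44
t = 44 * 118.2 / 3600 = 1.4447 hrs


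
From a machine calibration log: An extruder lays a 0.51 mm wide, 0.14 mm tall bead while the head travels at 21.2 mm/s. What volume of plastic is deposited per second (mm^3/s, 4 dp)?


Rate = 0.51 * 0.14 * 21.2 = 1.5137 mm^3/s


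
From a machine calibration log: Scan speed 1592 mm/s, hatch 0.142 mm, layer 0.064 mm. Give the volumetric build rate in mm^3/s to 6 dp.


Rate = 1592 * 0.142 * 0.064 = 14.468096 mm^3/s


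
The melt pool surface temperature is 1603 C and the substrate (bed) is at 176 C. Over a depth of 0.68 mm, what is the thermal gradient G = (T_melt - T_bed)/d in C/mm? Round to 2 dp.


G = (1603-176)/0.68 = 2098.53 C/mm


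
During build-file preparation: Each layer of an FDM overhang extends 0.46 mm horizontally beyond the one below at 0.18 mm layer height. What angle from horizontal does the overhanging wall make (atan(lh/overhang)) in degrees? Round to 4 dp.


angle = atan(0.18/0.46) = 21.3706 degrees


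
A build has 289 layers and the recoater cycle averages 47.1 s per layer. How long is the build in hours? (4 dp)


t = 289 * 47.1 / 3600 = 3.7811 hrs


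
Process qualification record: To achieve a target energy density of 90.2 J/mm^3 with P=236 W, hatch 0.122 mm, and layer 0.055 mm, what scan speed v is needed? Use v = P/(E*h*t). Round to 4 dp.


v = 236 / (90.2*0.122*0.055) = 389.9267 mm/s


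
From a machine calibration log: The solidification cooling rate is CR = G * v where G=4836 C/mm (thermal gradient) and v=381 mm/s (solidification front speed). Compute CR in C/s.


CR = 4836 * 381 = 1842516 C/s


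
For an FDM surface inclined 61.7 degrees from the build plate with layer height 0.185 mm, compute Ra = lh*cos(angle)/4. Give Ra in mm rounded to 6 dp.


Ra = 0.185 * cos(61.7) / 4 = 0.021927 mm


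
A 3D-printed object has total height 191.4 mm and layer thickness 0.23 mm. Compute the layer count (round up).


Layers = ceil(191.4/0.23) = 833


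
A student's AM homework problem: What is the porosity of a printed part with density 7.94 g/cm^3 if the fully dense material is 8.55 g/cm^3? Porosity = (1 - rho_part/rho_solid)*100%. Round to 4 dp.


Porosity = (1-7.94/8.55)*100 = 7.1345 %


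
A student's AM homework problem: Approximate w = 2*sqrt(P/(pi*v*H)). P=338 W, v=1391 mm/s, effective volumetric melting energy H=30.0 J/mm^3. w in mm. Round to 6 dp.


w = 2*sqrt(338/(pi*1391*30.0)) = 0.101552 mm


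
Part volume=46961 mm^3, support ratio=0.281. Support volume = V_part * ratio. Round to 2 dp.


V_support = 46961 * 0.281 = 13196.04 mm^3


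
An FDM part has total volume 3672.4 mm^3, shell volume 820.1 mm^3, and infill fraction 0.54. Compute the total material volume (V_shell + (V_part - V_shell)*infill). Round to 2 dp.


V_infill = (3672.4 - 820.1) * 0.54 = 1540.24
V_total = 820.1 + 1540.24 = 2360.34 mm^3


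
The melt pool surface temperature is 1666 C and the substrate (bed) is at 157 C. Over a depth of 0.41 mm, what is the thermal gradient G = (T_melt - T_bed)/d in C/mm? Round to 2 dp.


G = (1666-157)/0.41 = 3680.49 C/mm


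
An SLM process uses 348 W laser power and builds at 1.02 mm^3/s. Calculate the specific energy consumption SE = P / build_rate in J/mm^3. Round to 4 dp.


SE = 348 / 1.02 = 341.1765 J/mm^3


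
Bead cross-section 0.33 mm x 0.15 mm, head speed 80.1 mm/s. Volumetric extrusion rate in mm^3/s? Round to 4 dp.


Rate = 0.33 * 0.15 * 80.1 = 3.965 mm^3/s


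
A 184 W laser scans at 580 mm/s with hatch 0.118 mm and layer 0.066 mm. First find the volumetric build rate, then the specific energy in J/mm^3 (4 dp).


Build rate = 580 * 0.118 * 0.066 = 4.51704 mm^3/s
SE = 184 / 4.51704 = 40.7346 J/mm^3


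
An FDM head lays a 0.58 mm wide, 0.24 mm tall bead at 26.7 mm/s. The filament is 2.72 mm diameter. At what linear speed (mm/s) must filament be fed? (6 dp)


Q = 0.58 * 0.24 * 26.7 = 3.71664 mm^3/s
A_fil = pi*(2.72/2)^2 = 5.81068977 mm^2
v_feed = 3.71664 / 5.81068977 = 0.639621 mm/s


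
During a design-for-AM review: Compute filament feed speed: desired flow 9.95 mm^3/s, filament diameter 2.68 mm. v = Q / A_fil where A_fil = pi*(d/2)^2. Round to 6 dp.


A = pi*(2.68/2)^2 = 5.641044
v = 9.95 / 5.641044 = 1.763858 mm/s


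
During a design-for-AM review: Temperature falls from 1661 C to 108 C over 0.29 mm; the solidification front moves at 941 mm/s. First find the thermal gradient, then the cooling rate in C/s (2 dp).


G = (1661-108)/0.29 = 5355.17241379 C/mm
CR = 5355.17241379 * 941 = 5039217.24 C/s


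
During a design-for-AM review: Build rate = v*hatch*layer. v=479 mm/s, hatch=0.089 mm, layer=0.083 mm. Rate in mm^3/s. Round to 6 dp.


Rate = 479 * 0.089 * 0.083 = 3.538373 mm^3/s


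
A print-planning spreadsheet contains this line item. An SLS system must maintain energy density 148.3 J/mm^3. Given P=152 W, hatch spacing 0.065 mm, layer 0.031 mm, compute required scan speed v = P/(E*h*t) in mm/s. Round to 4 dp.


v = 152 / (148.3*0.065*0.031) = 508.6598 mm/s


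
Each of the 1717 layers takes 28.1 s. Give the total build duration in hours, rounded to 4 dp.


t = 1717 * 28.1 / 3600 = 13.4021 hrs


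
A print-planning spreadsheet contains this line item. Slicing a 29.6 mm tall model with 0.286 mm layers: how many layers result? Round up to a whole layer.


Layers = ceil(29.6/0.286) = 104


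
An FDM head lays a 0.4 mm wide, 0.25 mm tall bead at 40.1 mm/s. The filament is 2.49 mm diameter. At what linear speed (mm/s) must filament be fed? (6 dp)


Q = 0.4 * 0.25 * 40.1 = 4.01 mm^3/s
A_fil = pi*(2.49/2)^2 = 4.86954715 mm^2
v_feed = 4.01 / 4.86954715 = 0.823485 mm/s


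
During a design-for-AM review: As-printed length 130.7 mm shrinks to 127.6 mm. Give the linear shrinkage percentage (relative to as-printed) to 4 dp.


Shrinkage = ((130.7-127.6)/130.7)*100 = 2.3718 %


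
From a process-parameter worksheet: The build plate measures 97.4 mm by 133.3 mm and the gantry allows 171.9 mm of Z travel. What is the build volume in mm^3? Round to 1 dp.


V = 97.4 * 133.3 * 171.9 = 2231849.9 mm^3


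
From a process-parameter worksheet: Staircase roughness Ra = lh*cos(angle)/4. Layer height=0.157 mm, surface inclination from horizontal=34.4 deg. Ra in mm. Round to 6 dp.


Ra = 0.157 * cos(34.4) / 4 = 0.032386 mm


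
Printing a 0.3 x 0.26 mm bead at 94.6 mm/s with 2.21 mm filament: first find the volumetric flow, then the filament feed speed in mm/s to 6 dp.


Q = 0.3 * 0.26 * 94.6 = 7.3788 mm^3/s
A_fil = pi*(2.21/2)^2 = 3.83596317 mm^2
v_feed = 7.3788 / 3.83596317 = 1.923585 mm/s


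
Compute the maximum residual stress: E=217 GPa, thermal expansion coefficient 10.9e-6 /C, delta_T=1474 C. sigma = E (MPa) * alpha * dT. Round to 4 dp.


sigma = 217*1000 * 10.9e-6 * 1474 = 3486.4522 MPa


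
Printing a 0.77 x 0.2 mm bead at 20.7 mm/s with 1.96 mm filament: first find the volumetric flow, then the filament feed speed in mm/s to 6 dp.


Q = 0.77 * 0.2 * 20.7 = 3.1878 mm^3/s
A_fil = pi*(1.96/2)^2 = 3.01718558 mm^2
v_feed = 3.1878 / 3.01718558 = 1.056548 mm/s


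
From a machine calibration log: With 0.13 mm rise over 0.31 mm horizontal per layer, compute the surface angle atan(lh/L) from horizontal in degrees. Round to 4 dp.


angle = atan(0.13/0.31) = 22.751 degrees


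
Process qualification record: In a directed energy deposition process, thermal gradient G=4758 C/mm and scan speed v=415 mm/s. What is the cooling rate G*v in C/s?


CR = 4758 * 415 = 1974570 C/s


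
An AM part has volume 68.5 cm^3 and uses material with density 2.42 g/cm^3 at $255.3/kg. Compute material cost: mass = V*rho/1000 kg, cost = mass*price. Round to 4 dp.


Mass = 68.5*2.42/1000 = 0.16577 kg
Cost = 0.16577 * 255.3 = 42.3211 $


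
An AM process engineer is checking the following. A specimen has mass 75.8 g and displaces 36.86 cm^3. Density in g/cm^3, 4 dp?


rho = 75.8 / 36.86 = 2.0564 g/cm^3


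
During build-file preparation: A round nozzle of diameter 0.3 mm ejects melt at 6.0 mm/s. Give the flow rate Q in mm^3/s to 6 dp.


A = pi*(0.3/2)^2 = 0.07068583 mm^2
Q = 0.07068583 * 6.0 = 0.424115 mm^3/s


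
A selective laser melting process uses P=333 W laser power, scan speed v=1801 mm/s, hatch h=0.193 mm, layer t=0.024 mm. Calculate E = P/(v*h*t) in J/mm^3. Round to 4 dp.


E = 333 / (1801*0.193*0.024) = 39.9174 J/mm^3


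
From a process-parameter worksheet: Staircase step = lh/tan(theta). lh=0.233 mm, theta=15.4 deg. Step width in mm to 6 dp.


step = 0.233 / tan(15.4) = 0.845901 mm


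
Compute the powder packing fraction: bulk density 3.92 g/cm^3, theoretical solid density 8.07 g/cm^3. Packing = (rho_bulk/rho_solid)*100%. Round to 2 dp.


Packing = (3.92/8.07)*100 = 48.57 %


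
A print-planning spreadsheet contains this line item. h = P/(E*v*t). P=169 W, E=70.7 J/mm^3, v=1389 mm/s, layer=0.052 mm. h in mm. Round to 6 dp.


h = 169 / (70.7*1389*0.052) = 0.033095 mm


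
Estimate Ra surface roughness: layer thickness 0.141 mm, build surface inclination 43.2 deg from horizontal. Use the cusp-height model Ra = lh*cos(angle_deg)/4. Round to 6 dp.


Ra = 0.141 * cos(43.2) / 4 = 0.025696 mm


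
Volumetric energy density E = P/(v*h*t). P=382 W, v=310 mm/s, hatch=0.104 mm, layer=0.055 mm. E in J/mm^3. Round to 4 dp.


E = 382 / (310*0.104*0.055) = 215.4297 J/mm^3


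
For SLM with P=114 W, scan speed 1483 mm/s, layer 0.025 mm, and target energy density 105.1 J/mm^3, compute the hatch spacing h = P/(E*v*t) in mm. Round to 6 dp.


h = 114 / (105.1*1483*0.025) = 0.029256 mm


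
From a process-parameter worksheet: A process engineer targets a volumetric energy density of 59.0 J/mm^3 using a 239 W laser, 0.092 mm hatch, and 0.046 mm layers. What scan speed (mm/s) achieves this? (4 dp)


v = 239 / (59.0*0.092*0.046) = 957.1946 mm/s


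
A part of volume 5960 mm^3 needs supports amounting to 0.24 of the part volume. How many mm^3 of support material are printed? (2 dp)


V_support = 5960 * 0.24 = 1430.4 mm^3


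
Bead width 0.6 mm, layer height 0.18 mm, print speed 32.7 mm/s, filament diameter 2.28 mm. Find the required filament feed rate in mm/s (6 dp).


Q = 0.6 * 0.18 * 32.7 = 3.5316 mm^3/s
A_fil = pi*(2.28/2)^2 = 4.08281381 mm^2
v_feed = 3.5316 / 4.08281381 = 0.864992 mm/s


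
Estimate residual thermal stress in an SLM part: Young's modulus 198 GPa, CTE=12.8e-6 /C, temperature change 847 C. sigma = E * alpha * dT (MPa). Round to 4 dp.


sigma = 198*1000 * 12.8e-6 * 847 = 2146.6368 MPa


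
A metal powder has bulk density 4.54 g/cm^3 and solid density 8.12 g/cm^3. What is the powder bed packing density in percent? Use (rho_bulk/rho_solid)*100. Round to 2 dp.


Packing = (4.54/8.12)*100 = 55.91 %


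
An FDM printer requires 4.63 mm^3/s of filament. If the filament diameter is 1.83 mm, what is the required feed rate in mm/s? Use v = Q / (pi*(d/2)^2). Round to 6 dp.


A = pi*(1.83/2)^2 = 2.63022
v = 4.63 / 2.63022 = 1.760309 mm/s


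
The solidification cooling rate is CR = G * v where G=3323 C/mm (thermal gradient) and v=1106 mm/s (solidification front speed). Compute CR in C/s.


CR = 3323 * 1106 = 3675238 C/s


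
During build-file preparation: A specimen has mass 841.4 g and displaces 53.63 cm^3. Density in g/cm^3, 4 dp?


rho = 841.4 / 53.63 = 15.689 g/cm^3


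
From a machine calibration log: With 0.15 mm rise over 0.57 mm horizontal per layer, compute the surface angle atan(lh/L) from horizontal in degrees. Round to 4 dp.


angle = atan(0.15/0.57) = 14.7436 degrees


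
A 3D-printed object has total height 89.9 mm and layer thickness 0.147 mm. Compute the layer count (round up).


Layers = ceil(89.9/0.147) = 612


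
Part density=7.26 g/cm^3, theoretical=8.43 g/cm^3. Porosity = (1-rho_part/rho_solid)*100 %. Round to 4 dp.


Porosity = (1-7.26/8.43)*100 = 13.879 %


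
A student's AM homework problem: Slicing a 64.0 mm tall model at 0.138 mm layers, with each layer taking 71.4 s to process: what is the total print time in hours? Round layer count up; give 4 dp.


Layers = ceil(64.0/0.138) = 464
t = 464 * 71.4 / 3600 = 9.2027 hrs


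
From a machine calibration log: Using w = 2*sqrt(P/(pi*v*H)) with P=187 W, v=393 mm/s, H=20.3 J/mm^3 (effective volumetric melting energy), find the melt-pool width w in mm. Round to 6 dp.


w = 2*sqrt(187/(pi*393*20.3)) = 0.172755 mm


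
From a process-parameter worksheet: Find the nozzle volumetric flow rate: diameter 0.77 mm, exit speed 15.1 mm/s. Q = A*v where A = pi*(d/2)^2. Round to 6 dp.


A = pi*(0.77/2)^2 = 0.46566257 mm^2
Q = 0.46566257 * 15.1 = 7.031505 mm^3/s


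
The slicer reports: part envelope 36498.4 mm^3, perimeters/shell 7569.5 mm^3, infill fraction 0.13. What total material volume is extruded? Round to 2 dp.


V_infill = (36498.4 - 7569.5) * 0.13 = 3760.76
V_total = 7569.5 + 3760.76 = 11330.26 mm^3


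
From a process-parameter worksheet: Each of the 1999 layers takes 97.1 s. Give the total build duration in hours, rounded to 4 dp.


t = 1999 * 97.1 / 3600 = 53.9175 hrs


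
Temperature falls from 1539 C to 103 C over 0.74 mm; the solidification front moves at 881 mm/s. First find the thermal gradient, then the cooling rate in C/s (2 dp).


G = (1539-103)/0.74 = 1940.54054054 C/mm
CR = 1940.54054054 * 881 = 1709616.22 C/s


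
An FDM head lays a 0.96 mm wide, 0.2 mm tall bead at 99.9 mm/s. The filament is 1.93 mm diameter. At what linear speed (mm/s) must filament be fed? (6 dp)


Q = 0.96 * 0.2 * 99.9 = 19.1808 mm^3/s
A_fil = pi*(1.93/2)^2 = 2.92552962 mm^2
v_feed = 19.1808 / 2.92552962 = 6.556351 mm/s


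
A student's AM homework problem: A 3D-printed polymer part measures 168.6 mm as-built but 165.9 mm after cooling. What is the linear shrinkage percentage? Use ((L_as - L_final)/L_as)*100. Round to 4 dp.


Shrinkage = ((168.6-165.9)/168.6)*100 = 1.6014 %


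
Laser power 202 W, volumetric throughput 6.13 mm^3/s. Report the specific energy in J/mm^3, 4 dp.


SE = 202 / 6.13 = 32.9527 J/mm^3


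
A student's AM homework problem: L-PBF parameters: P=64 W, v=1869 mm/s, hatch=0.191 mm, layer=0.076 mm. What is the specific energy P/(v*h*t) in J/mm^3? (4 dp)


Build rate = 1869 * 0.191 * 0.076 = 27.130404 mm^3/s
SE = 64 / 27.130404 = 2.359 J/mm^3


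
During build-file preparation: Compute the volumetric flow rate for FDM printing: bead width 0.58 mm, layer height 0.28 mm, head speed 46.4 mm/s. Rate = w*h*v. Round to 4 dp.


Rate = 0.58 * 0.28 * 46.4 = 7.5354 mm^3/s


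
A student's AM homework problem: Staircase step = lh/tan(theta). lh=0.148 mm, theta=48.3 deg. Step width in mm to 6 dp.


step = 0.148 / tan(48.3) = 0.131863 mm


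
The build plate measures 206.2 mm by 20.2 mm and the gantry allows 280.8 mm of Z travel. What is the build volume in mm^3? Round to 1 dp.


V = 206.2 * 20.2 * 280.8 = 1169599.4 mm^3


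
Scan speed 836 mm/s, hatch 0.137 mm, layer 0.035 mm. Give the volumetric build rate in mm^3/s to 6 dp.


Rate = 836 * 0.137 * 0.035 = 4.00862 mm^3/s


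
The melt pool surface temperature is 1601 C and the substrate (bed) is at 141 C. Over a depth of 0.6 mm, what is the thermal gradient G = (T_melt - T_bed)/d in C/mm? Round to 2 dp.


G = (1601-141)/0.6 = 2433.33 C/mm


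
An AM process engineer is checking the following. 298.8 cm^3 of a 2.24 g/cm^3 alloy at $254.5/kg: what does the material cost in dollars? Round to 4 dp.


Mass = 298.8*2.24/1000 = 0.669312 kg
Cost = 0.669312 * 254.5 = 170.3399 $


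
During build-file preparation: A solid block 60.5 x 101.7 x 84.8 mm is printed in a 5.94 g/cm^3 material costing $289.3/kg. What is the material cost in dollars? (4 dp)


V = 60.5 * 101.7 * 84.8 = 521761.68 mm^3 = 521.76168 cm^3
Mass = 521.76168 * 5.94 / 1000 = 3.09926438 kg
Cost = 3.09926438 * 289.3 = 896.6172 $


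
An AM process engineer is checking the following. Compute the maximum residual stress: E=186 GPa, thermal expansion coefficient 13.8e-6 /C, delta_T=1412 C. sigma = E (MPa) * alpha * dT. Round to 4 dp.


sigma = 186*1000 * 13.8e-6 * 1412 = 3624.3216 MPa


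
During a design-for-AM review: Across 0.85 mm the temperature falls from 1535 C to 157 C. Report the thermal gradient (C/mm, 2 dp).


G = (1535-157)/0.85 = 1621.18 C/mm


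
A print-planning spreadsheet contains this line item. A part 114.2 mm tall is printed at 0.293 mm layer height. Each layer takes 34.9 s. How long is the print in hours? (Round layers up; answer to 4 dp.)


Layers = ceil(114.2/0.293) = 390
t = 390 * 34.9 / 3600 = 3.7808 hrs


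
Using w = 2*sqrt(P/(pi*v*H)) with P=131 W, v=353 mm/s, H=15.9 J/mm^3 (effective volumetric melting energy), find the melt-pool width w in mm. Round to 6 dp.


w = 2*sqrt(131/(pi*353*15.9)) = 0.172387 mm


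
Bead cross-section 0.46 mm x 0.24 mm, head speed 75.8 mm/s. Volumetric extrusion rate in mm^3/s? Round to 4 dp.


Rate = 0.46 * 0.24 * 75.8 = 8.3683 mm^3/s


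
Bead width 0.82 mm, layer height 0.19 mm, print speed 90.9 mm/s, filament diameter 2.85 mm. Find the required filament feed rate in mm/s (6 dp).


Q = 0.82 * 0.19 * 90.9 = 14.16222 mm^3/s
A_fil = pi*(2.85/2)^2 = 6.37939658 mm^2
v_feed = 14.16222 / 6.37939658 = 2.219994 mm/s


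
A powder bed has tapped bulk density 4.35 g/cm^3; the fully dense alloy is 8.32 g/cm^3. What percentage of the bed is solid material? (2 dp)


Packing = (4.35/8.32)*100 = 52.28 %


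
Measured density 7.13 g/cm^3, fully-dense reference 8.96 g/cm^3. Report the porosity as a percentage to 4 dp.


Porosity = (1-7.13/8.96)*100 = 20.4241 %


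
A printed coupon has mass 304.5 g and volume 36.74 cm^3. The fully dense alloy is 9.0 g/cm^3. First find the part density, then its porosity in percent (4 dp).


rho_part = 304.5 / 36.74 = 8.28796952 g/cm^3
Porosity = (1 - 8.28796952/9.0)*100 = 7.9114 %


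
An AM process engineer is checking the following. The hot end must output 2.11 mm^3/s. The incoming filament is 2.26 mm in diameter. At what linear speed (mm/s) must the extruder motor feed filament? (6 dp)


A = pi*(2.26/2)^2 = 4.0115
v = 2.11 / 4.0115 = 0.525988 mm/s


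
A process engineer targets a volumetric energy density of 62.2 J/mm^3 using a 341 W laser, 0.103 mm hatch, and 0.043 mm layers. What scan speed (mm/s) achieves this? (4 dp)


v = 341 / (62.2*0.103*0.043) = 1237.8223 mm/s


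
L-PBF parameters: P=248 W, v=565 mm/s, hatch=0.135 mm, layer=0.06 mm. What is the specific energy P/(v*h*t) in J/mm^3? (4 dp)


Build rate = 565 * 0.135 * 0.06 = 4.5765 mm^3/s
SE = 248 / 4.5765 = 54.1899 J/mm^3


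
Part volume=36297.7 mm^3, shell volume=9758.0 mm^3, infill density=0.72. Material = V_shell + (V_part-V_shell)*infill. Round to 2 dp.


V_infill = (36297.7 - 9758.0) * 0.72 = 19108.58
V_total = 9758.0 + 19108.58 = 28866.58 mm^3


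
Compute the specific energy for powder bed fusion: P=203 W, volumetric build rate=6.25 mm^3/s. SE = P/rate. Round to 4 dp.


SE = 203 / 6.25 = 32.48 J/mm^3


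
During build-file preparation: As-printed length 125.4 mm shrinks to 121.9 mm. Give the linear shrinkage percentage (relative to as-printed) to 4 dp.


Shrinkage = ((125.4-121.9)/125.4)*100 = 2.7911 %


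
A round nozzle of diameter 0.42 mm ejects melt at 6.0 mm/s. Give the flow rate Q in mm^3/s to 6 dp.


A = pi*(0.42/2)^2 = 0.13854424 mm^2
Q = 0.13854424 * 6.0 = 0.831265 mm^3/s


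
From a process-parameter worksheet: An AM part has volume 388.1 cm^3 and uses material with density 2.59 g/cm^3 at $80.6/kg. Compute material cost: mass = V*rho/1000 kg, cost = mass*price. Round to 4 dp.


Mass = 388.1*2.59/1000 = 1.005179 kg
Cost = 1.005179 * 80.6 = 81.0174 $


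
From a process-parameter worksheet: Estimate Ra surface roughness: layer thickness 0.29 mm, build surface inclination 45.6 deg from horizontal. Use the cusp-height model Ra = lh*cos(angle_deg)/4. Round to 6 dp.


Ra = 0.29 * cos(45.6) / 4 = 0.050726 mm


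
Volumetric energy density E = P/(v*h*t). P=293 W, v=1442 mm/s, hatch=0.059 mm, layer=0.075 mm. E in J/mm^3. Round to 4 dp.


E = 293 / (1442*0.059*0.075) = 45.9186 J/mm^3


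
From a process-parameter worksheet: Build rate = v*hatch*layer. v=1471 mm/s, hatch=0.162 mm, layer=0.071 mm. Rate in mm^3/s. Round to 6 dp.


Rate = 1471 * 0.162 * 0.071 = 16.919442 mm^3/s


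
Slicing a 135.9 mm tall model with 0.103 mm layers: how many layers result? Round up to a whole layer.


Layers = ceil(135.9/0.103) = 1320


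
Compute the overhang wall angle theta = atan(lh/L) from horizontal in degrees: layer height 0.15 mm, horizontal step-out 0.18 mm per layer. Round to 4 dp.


angle = atan(0.15/0.18) = 39.8056 degrees


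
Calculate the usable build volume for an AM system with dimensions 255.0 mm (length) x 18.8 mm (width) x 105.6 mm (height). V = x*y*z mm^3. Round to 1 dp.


V = 255.0 * 18.8 * 105.6 = 506246.4 mm^3


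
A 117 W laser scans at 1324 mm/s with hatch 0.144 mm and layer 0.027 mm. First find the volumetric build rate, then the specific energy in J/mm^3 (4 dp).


Build rate = 1324 * 0.144 * 0.027 = 5.147712 mm^3/s
SE = 117 / 5.147712 = 22.7285 J/mm^3


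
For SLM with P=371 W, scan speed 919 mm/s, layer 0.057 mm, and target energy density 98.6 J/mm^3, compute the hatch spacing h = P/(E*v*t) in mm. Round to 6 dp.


h = 371 / (98.6*919*0.057) = 0.07183 mm


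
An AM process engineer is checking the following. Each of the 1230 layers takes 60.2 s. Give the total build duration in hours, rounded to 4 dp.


t = 1230 * 60.2 / 3600 = 20.5683 hrs


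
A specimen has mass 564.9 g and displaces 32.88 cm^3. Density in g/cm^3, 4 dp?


rho = 564.9 / 32.88 = 17.1807 g/cm^3


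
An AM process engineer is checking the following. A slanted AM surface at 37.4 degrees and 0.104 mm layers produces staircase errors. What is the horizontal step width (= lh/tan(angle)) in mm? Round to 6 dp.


step = 0.104 / tan(37.4) = 0.136026 mm


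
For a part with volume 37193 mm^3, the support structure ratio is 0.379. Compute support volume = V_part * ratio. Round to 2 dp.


V_support = 37193 * 0.379 = 14096.15 mm^3


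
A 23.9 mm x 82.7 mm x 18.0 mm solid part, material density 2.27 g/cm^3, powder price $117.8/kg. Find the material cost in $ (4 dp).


V = 23.9 * 82.7 * 18.0 = 35577.54 mm^3 = 35.57754 cm^3
Mass = 35.57754 * 2.27 / 1000 = 0.08076102 kg
Cost = 0.08076102 * 117.8 = 9.5136 $


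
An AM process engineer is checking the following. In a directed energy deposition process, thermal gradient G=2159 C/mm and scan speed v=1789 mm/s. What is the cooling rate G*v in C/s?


CR = 2159 * 1789 = 3862451 C/s


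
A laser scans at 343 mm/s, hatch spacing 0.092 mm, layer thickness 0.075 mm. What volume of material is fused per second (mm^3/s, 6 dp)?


Rate = 343 * 0.092 * 0.075 = 2.3667 mm^3/s


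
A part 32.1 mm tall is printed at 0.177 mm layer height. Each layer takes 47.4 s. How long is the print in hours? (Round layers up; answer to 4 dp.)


Layers = ceil(32.1/0.177) = 182
t = 182 * 47.4 / 3600 = 2.3963 hrs


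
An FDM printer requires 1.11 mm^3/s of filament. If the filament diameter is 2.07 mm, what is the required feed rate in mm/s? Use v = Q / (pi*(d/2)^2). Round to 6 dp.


A = pi*(2.07/2)^2 = 3.365353
v = 1.11 / 3.365353 = 0.329832 mm/s


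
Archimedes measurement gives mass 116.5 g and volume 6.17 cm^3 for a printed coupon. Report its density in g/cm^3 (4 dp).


rho = 116.5 / 6.17 = 18.8817 g/cm^3


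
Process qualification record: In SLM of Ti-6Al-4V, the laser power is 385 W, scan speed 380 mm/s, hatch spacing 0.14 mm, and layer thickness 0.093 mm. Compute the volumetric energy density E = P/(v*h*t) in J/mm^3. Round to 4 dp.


E = 385 / (380*0.14*0.093) = 77.8155 J/mm^3


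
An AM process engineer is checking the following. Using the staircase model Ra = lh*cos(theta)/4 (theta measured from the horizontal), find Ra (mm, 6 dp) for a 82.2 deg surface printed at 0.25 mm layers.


Ra = 0.25 * cos(82.2) / 4 = 0.008482 mm


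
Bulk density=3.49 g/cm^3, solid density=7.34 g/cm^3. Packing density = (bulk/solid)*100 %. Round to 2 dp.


Packing = (3.49/7.34)*100 = 47.55 %


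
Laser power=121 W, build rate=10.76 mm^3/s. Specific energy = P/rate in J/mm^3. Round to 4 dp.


SE = 121 / 10.76 = 11.2454 J/mm^3


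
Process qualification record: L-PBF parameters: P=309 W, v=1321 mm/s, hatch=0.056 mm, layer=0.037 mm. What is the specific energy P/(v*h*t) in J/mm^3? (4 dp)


Build rate = 1321 * 0.056 * 0.037 = 2.737112 mm^3/s
SE = 309 / 2.737112 = 112.8927 J/mm^3


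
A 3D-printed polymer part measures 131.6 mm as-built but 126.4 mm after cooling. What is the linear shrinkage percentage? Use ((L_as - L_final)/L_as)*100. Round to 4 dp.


Shrinkage = ((131.6-126.4)/131.6)*100 = 3.9514 %


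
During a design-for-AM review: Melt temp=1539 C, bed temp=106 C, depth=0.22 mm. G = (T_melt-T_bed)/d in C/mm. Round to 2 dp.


G = (1539-106)/0.22 = 6513.64 C/mm


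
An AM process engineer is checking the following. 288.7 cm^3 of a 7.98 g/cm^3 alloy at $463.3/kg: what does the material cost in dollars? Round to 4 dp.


Mass = 288.7*7.98/1000 = 2.303826 kg
Cost = 2.303826 * 463.3 = 1067.3626 $


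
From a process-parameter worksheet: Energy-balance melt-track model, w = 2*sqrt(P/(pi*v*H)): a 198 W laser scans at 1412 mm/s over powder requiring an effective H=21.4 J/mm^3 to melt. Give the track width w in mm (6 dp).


w = 2*sqrt(198/(pi*1412*21.4)) = 0.091341 mm


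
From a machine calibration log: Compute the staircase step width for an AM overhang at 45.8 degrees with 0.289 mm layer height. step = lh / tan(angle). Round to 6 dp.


step = 0.289 / tan(45.8) = 0.28104 mm


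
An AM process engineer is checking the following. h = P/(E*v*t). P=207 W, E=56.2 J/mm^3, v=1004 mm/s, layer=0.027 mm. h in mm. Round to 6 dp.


h = 207 / (56.2*1004*0.027) = 0.135874 mm


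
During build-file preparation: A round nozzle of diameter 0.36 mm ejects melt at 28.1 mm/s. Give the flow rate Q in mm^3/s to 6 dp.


A = pi*(0.36/2)^2 = 0.1017876 mm^2
Q = 0.1017876 * 28.1 = 2.860232 mm^3/s


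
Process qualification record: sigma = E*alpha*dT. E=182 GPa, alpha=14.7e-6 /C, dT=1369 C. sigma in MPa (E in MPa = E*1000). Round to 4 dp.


sigma = 182*1000 * 14.7e-6 * 1369 = 3662.6226 MPa


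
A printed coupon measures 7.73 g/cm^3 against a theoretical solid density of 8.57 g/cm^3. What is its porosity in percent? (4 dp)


Porosity = (1-7.73/8.57)*100 = 9.8016 %


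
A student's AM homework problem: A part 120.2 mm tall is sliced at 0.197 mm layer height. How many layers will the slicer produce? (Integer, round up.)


Layers = ceil(120.2/0.197) = 611


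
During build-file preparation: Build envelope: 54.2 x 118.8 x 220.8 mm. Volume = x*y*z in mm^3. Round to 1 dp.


V = 54.2 * 118.8 * 220.8 = 1421722.4 mm^3


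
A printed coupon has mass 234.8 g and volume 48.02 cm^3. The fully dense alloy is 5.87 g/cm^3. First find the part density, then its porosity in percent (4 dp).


rho_part = 234.8 / 48.02 = 4.88962932 g/cm^3
Porosity = (1 - 4.88962932/5.87)*100 = 16.7014 %


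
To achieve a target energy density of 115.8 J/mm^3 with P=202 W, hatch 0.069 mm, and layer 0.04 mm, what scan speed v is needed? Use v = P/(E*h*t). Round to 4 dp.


v = 202 / (115.8*0.069*0.04) = 632.0242 mm/s


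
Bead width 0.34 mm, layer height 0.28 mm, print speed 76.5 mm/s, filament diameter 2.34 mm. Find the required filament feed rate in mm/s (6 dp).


Q = 0.34 * 0.28 * 76.5 = 7.2828 mm^3/s
A_fil = pi*(2.34/2)^2 = 4.30052618 mm^2
v_feed = 7.2828 / 4.30052618 = 1.693467 mm/s


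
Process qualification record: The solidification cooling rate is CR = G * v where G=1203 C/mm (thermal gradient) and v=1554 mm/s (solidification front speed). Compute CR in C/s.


CR = 1203 * 1554 = 1869462 C/s


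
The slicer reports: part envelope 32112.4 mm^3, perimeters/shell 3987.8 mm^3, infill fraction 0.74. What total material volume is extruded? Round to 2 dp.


V_infill = (32112.4 - 3987.8) * 0.74 = 20812.2
V_total = 3987.8 + 20812.2 = 24800.0 mm^3


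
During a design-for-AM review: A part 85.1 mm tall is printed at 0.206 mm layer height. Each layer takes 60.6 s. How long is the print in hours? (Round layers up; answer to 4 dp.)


Layers = ceil(85.1/0.206) = 414
t = 414 * 60.6 / 3600 = 6.969 hrs


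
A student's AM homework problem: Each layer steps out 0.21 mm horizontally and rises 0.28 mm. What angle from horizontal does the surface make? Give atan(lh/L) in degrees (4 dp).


angle = atan(0.28/0.21) = 53.1301 degrees


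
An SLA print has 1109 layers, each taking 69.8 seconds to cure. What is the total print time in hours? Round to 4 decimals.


t = 1109 * 69.8 / 3600 = 21.5023 hrs


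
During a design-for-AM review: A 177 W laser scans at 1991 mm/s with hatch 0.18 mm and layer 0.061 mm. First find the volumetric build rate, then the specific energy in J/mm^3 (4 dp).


Build rate = 1991 * 0.18 * 0.061 = 21.86118 mm^3/s
SE = 177 / 21.86118 = 8.0965 J/mm^3


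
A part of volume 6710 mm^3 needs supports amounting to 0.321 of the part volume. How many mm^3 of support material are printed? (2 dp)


V_support = 6710 * 0.321 = 2153.91 mm^3


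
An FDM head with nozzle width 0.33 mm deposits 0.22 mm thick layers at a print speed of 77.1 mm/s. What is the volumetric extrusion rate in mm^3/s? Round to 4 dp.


Rate = 0.33 * 0.22 * 77.1 = 5.5975 mm^3/s


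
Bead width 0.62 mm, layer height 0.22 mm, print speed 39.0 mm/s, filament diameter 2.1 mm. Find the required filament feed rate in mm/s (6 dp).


Q = 0.62 * 0.22 * 39.0 = 5.3196 mm^3/s
A_fil = pi*(2.1/2)^2 = 3.4636059 mm^2
v_feed = 5.3196 / 3.4636059 = 1.535856 mm/s


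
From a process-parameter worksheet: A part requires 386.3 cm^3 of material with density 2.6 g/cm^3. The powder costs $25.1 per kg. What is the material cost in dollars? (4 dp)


Mass = 386.3*2.6/1000 = 1.00438 kg
Cost = 1.00438 * 25.1 = 25.2099 $


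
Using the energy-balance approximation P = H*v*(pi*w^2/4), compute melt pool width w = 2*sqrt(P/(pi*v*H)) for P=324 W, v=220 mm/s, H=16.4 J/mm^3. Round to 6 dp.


w = 2*sqrt(324/(pi*220*16.4)) = 0.338138 mm


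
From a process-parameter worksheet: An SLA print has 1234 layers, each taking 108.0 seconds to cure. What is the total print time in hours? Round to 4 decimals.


t = 1234 * 108.0 / 3600 = 37.02 hrs


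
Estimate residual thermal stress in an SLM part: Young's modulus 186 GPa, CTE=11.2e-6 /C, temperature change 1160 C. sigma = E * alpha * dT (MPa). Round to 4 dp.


sigma = 186*1000 * 11.2e-6 * 1160 = 2416.512 MPa


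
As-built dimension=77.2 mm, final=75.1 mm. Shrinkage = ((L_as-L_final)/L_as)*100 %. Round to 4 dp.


Shrinkage = ((77.2-75.1)/77.2)*100 = 2.7202 %


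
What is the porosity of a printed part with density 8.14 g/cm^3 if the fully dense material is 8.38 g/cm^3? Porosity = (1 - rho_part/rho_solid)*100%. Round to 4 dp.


Porosity = (1-8.14/8.38)*100 = 2.864 %


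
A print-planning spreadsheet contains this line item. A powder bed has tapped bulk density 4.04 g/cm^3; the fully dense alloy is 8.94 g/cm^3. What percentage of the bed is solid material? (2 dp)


Packing = (4.04/8.94)*100 = 45.19 %


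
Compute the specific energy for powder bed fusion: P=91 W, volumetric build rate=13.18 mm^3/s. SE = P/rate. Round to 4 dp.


SE = 91 / 13.18 = 6.9044 J/mm^3


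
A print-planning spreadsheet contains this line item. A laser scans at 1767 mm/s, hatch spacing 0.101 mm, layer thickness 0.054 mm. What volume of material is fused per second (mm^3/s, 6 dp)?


Rate = 1767 * 0.101 * 0.054 = 9.637218 mm^3/s


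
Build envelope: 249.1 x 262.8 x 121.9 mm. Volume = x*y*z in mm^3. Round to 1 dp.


V = 249.1 * 262.8 * 121.9 = 7979998.2 mm^3


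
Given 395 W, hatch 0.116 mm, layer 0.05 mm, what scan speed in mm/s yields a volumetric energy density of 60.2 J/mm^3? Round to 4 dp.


v = 395 / (60.2*0.116*0.05) = 1131.2865 mm/s


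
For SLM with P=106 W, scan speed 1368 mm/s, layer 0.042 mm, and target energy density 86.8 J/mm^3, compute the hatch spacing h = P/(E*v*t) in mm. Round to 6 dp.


h = 106 / (86.8*1368*0.042) = 0.021254 mm


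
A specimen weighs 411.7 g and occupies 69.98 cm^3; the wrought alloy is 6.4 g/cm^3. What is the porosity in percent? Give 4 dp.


rho_part = 411.7 / 69.98 = 5.88310946 g/cm^3
Porosity = (1 - 5.88310946/6.4)*100 = 8.0764 %


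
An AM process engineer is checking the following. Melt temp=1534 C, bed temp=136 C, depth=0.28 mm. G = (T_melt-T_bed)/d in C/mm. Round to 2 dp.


G = (1534-136)/0.28 = 4992.86 C/mm


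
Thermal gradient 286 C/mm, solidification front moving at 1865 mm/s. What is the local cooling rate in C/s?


CR = 286 * 1865 = 533390 C/s


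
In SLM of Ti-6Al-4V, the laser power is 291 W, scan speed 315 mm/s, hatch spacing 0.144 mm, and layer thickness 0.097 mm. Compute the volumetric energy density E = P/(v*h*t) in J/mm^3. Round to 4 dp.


E = 291 / (315*0.144*0.097) = 66.1376 J/mm^3


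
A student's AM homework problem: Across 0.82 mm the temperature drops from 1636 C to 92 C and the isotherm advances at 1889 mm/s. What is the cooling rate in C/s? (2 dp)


G = (1636-92)/0.82 = 1882.92682927 C/mm
CR = 1882.92682927 * 1889 = 3556848.78 C/s


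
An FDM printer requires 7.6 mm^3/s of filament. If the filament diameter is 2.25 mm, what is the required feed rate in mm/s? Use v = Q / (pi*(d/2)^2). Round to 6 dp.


A = pi*(2.25/2)^2 = 3.976078
v = 7.6 / 3.976078 = 1.911431 mm/s


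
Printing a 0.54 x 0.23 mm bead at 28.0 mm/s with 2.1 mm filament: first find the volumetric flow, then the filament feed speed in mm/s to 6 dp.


Q = 0.54 * 0.23 * 28.0 = 3.4776 mm^3/s
A_fil = pi*(2.1/2)^2 = 3.4636059 mm^2
v_feed = 3.4776 / 3.4636059 = 1.00404 mm/s


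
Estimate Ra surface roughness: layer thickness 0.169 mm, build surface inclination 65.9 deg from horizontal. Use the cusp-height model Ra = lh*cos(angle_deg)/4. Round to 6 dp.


Ra = 0.169 * cos(65.9) / 4 = 0.017252 mm


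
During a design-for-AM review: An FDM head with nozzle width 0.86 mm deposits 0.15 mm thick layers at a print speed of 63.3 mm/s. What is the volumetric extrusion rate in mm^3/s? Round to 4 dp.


Rate = 0.86 * 0.15 * 63.3 = 8.1657 mm^3/s


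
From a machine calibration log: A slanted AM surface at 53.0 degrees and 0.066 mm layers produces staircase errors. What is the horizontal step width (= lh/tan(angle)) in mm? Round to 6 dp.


step = 0.066 / tan(53.0) = 0.049735 mm


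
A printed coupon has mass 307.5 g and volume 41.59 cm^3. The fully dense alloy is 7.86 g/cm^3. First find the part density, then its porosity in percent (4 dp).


rho_part = 307.5 / 41.59 = 7.39360423 g/cm^3
Porosity = (1 - 7.39360423/7.86)*100 = 5.9338 %


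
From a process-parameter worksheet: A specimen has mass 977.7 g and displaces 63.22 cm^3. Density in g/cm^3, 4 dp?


rho = 977.7 / 63.22 = 15.465 g/cm^3


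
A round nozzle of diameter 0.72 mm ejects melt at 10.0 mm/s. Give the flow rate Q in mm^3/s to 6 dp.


A = pi*(0.72/2)^2 = 0.40715041 mm^2
Q = 0.40715041 * 10.0 = 4.071504 mm^3/s


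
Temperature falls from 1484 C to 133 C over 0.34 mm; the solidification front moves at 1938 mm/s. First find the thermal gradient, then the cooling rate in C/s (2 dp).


G = (1484-133)/0.34 = 3973.52941176 C/mm
CR = 3973.52941176 * 1938 = 7700700.0 C/s


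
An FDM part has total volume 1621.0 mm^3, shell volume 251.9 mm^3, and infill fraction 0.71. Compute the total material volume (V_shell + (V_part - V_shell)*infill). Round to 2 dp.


V_infill = (1621.0 - 251.9) * 0.71 = 972.06
V_total = 251.9 + 972.06 = 1223.96 mm^3


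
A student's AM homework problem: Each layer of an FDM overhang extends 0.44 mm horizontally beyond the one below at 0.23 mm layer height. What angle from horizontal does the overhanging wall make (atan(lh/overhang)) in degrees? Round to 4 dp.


angle = atan(0.23/0.44) = 27.5973 degrees


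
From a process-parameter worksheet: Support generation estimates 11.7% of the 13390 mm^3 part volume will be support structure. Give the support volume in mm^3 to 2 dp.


V_support = 13390 * 0.117 = 1566.63 mm^3


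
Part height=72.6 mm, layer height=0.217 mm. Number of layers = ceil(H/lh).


Layers = ceil(72.6/0.217) = 335


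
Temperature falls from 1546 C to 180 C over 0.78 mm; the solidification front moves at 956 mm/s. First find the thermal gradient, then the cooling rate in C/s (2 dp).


G = (1546-180)/0.78 = 1751.28205128 C/mm
CR = 1751.28205128 * 956 = 1674225.64 C/s


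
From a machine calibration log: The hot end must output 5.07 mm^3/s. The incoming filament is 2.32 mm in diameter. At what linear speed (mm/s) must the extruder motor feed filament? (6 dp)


A = pi*(2.32/2)^2 = 4.227327
v = 5.07 / 4.227327 = 1.199339 mm/s


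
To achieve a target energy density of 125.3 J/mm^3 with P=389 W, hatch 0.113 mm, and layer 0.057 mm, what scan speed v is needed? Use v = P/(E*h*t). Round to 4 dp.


v = 389 / (125.3*0.113*0.057) = 481.998 mm/s


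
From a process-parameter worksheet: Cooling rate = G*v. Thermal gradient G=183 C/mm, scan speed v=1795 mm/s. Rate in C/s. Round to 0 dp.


CR = 183 * 1795 = 328485 C/s


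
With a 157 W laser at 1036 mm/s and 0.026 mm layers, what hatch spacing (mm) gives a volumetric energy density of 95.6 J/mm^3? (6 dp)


h = 157 / (95.6*1036*0.026) = 0.060969 mm


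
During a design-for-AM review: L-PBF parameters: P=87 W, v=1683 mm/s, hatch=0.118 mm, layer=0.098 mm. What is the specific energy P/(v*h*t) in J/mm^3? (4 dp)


Build rate = 1683 * 0.118 * 0.098 = 19.462212 mm^3/s
SE = 87 / 19.462212 = 4.4702 J/mm^3


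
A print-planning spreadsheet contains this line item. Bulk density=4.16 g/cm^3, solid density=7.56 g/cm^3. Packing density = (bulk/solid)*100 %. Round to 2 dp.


Packing = (4.16/7.56)*100 = 55.03 %


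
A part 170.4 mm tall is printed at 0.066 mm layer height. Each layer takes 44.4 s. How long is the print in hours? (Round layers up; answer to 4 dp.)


Layers = ceil(170.4/0.066) = 2582
t = 2582 * 44.4 / 3600 = 31.8447 hrs


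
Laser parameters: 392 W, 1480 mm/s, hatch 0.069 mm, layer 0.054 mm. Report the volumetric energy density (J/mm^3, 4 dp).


E = 392 / (1480*0.069*0.054) = 71.0856 J/mm^3
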